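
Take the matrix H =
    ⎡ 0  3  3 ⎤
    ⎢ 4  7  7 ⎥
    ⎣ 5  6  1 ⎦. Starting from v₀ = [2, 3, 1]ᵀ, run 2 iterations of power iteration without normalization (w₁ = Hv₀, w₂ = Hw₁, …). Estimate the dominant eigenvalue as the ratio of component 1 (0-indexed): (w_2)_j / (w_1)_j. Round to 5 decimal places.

w1 = Hv₀ = (0·2 + 3·3 + 3·1; 4·2 + 7·3 + 7·1; 5·2 + 6·3 + 1·1) = (12, 36, 29)
w2 = Hw1 = (0·12 + 3·36 + 3·29; 4·12 + 7·36 + 7·29; 5·12 + 6·36 + 1·29) = (195, 503, 305)
Ratio at component: 503 / 36 = 13.97222

λ ≈ 13.97222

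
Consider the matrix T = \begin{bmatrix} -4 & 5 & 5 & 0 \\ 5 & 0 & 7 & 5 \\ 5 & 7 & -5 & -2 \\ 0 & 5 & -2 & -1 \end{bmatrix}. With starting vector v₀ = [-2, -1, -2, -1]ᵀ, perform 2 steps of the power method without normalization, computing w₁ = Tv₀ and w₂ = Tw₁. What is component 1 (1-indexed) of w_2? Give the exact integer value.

w1 = Tv₀ = (-7, -29, -5, 0)
w2 = Tw1 = (-142, -70, -213, -135)
The requested component of w2 is -142.

-142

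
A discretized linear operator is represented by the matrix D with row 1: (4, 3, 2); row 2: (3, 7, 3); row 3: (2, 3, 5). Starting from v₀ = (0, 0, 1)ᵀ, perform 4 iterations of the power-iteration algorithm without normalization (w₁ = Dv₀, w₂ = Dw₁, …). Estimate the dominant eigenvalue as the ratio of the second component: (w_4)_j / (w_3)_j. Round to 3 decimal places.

λ ≈ 11.172

w1 = Dv₀ = (4·0 + 3·0 + 2·1; 3·0 + 7·0 + 3·1; 2·0 + 3·0 + 5·1) = (2, 3, 5)
w2 = Dw1 = (4·2 + 3·3 + 2·5; 3·2 + 7·3 + 3·5; 2·2 + 3·3 + 5·5) = (27, 42, 38)
w3 = Dw2 = (310, 489, 370)
w4 = Dw3 = (3447, 5463, 3937)
Ratio at component: 5463 / 489 = 11.172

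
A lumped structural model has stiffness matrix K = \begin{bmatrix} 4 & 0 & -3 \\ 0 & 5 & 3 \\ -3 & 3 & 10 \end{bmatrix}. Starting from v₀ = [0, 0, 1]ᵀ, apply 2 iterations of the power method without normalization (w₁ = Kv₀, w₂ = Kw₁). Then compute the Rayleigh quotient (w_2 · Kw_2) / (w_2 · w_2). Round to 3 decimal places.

12.308

w1 = Kv₀ = (4·0 + 0·0 + (-3)·1; 0·0 + 5·0 + 3·1; (-3)·0 + 3·0 + 10·1) = (-3, 3, 10)
w2 = Kw1 = (4·(-3) + 0·3 + (-3)·10; 0·(-3) + 5·3 + 3·10; (-3)·(-3) + 3·3 + 10·10) = (-42, 45, 118)
Kw2 = (-522, 579, 1441)
w2·Kw2 = (-42)·(-522) + 45·579 + 118·1441 = 218017; w2·w2 = (-42)·(-42) + 45·45 + 118·118 = 17713
λ ≈ 218017/17713 = 12.308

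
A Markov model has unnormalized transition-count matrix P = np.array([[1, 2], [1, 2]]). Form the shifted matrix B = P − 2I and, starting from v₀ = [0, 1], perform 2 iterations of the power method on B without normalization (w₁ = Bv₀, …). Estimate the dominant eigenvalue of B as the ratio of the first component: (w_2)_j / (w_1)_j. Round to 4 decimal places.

B = P − 2I has rows (-1, 2); (1, 0)
w1 = Bv₀ = (2, 0)
w2 = Bw1 = (-2, 2)
Ratio: -2/2 = -1.0000

μ ≈ -1.0000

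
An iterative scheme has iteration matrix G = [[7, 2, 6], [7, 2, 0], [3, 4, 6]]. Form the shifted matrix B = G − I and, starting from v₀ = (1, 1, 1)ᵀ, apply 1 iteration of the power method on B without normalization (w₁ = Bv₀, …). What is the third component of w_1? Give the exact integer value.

B = G − I has rows (6, 2, 6); (7, 1, 0); (3, 4, 5)
w1 = Bv₀ = (14, 8, 12)
Requested component of w1: 12

12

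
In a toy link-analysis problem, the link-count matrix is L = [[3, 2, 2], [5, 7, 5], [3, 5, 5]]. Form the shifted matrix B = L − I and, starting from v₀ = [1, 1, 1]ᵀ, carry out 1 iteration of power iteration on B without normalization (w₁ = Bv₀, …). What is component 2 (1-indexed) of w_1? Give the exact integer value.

B = L − I has rows (2, 2, 2); (5, 6, 5); (3, 5, 4)
w1 = Bv₀ = (6, 16, 12)
Requested component of w1: 16

16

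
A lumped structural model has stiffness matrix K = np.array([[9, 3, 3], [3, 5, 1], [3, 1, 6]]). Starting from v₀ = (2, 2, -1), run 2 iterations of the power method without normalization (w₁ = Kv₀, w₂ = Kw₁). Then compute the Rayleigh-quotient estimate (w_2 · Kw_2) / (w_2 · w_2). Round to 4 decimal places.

w1 = Kv₀ = (21, 15, 2)
w2 = Kw1 = (240, 140, 90)
Kw2 = (2850, 1510, 1400)
w2·Kw2 = 240·2850 + 140·1510 + 90·1400 = 1021400; w2·w2 = 240·240 + 140·140 + 90·90 = 85300
λ ≈ 1021400/85300 = 11.9742

11.9742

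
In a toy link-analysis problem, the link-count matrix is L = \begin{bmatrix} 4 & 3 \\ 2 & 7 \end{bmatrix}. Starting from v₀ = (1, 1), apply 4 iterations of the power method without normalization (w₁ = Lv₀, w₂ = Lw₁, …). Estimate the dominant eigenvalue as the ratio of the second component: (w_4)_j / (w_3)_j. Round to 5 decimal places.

w1 = Lv₀ = (4·1 + 3·1; 2·1 + 7·1) = (7, 9)
w2 = Lw1 = (4·7 + 3·9; 2·7 + 7·9) = (55, 77)
w3 = Lw2 = (451, 649)
w4 = Lw3 = (3751, 5445)
Ratio at component: 5445 / 649 = 8.38983

8.38983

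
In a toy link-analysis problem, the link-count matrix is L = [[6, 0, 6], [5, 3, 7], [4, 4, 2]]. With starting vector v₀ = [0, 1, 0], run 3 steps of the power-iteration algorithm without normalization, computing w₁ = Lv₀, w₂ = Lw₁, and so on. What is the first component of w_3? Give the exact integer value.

264

w1 = Lv₀ = (6·0 + 0·1 + 6·0; 5·0 + 3·1 + 7·0; 4·0 + 4·1 + 2·0) = (0, 3, 4)
w2 = Lw1 = (6·0 + 0·3 + 6·4; 5·0 + 3·3 + 7·4; 4·0 + 4·3 + 2·4) = (24, 37, 20)
w3 = Lw2 = (264, 371, 284)
The requested component of w3 is 264.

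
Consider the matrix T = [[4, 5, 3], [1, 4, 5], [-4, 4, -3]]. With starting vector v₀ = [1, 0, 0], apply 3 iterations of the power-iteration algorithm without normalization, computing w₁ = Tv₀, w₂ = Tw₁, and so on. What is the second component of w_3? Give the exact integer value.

-39

w1 = Tv₀ = (4·1 + 5·0 + 3·0; 1·1 + 4·0 + 5·0; (-4)·1 + 4·0 + (-3)·0) = (4, 1, -4)
w2 = Tw1 = (4·4 + 5·1 + 3·(-4); 1·4 + 4·1 + 5·(-4); (-4)·4 + 4·1 + (-3)·(-4)) = (9, -12, 0)
w3 = Tw2 = (-24, -39, -84)
The requested component of w3 is -39.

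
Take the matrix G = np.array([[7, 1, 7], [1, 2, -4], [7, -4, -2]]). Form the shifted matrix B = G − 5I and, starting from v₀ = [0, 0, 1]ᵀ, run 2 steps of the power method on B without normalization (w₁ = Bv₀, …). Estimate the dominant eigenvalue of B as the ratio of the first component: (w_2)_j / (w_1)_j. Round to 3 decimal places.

B = G − 5I has rows (2, 1, 7); (1, -3, -4); (7, -4, -7)
w1 = Bv₀ = (2·0 + 1·0 + 7·1; 1·0 + (-3)·0 + (-4)·1; 7·0 + (-4)·0 + (-7)·1) = (7, -4, -7)
w2 = Bw1 = (2·7 + 1·(-4) + 7·(-7); 1·7 + (-3)·(-4) + (-4)·(-7); 7·7 + (-4)·(-4) + (-7)·(-7)) = (-39, 47, 114)
Ratio: -39/7 = -5.571

-5.571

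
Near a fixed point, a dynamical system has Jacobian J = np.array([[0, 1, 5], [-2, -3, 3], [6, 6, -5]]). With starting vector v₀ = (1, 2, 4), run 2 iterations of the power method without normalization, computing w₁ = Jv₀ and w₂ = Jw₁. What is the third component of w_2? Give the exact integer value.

w1 = Jv₀ = (0·1 + 1·2 + 5·4; (-2)·1 + (-3)·2 + 3·4; 6·1 + 6·2 + (-5)·4) = (22, 4, -2)
w2 = Jw1 = (0·22 + 1·4 + 5·(-2); (-2)·22 + (-3)·4 + 3·(-2); 6·22 + 6·4 + (-5)·(-2)) = (-6, -62, 166)
The requested component of w2 is 166.

166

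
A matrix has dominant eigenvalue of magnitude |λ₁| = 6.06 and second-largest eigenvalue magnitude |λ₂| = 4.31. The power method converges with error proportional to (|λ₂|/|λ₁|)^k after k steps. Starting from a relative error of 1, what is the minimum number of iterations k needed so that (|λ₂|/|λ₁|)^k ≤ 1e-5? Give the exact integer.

34

|λ₂/λ₁| = 4.31/6.06 = 0.71122
Need k ≥ ln(1e-5) / ln(0.71122) = -11.5129 / -0.3408 ≈ 33.785
Smallest integer k satisfying the bound: 34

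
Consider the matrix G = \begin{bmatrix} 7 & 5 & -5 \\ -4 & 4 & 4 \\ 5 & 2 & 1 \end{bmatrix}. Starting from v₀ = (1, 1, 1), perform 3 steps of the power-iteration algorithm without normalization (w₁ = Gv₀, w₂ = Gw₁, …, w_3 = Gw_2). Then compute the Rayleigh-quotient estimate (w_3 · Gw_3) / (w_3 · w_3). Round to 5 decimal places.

w1 = Gv₀ = (7·1 + 5·1 + (-5)·1; (-4)·1 + 4·1 + 4·1; 5·1 + 2·1 + 1·1) = (7, 4, 8)
w2 = Gw1 = (7·7 + 5·4 + (-5)·8; (-4)·7 + 4·4 + 4·8; 5·7 + 2·4 + 1·8) = (29, 20, 51)
w3 = Gw2 = (48, 168, 236)
Gw3 = (-4, 1424, 812)
w3·Gw3 = 48·(-4) + 168·1424 + 236·812 = 430672; w3·w3 = 48·48 + 168·168 + 236·236 = 86224
λ ≈ 430672/86224 = 4.99480

λ ≈ 4.99480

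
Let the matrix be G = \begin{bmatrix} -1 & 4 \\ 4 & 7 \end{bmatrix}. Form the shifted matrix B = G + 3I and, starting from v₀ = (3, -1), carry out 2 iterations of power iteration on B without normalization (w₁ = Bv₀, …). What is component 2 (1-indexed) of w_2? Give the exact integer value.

28

B = G + 3I has rows (2, 4); (4, 10)
w1 = Bv₀ = (2·3 + 4·(-1); 4·3 + 10·(-1)) = (2, 2)
w2 = Bw1 = (2·2 + 4·2; 4·2 + 10·2) = (12, 28)
Requested component of w2: 28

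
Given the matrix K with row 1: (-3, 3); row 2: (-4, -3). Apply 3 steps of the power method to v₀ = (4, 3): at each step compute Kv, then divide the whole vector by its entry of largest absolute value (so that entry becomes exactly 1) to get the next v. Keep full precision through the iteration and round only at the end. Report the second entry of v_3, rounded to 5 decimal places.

0.00654

Kv0 = (-3.000000, -25.000000); divide by -25.000000 → v1 = (0.120000, 1.000000)
Kv1 = (2.640000, -3.480000); divide by -3.480000 → v2 = (-0.758621, 1.000000)
Kv2 = (5.275862, 0.034483); divide by 5.275862 → v3 = (1.000000, 0.006536)
Requested entry of v3: 3/459 = 0.00654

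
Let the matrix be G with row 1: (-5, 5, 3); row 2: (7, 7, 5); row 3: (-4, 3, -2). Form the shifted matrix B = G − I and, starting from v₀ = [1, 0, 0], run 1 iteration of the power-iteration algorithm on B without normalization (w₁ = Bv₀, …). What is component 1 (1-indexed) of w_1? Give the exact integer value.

-6

B = G − I has rows (-6, 5, 3); (7, 6, 5); (-4, 3, -3)
w1 = Bv₀ = ((-6)·1 + 5·0 + 3·0; 7·1 + 6·0 + 5·0; (-4)·1 + 3·0 + (-3)·0) = (-6, 7, -4)
Requested component of w1: -6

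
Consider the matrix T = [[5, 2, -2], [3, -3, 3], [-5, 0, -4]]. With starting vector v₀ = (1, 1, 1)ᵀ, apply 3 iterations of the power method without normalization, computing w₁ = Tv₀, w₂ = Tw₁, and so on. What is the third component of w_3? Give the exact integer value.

-289

w1 = Tv₀ = (5, 3, -9)
w2 = Tw1 = (49, -21, 11)
w3 = Tw2 = (181, 243, -289)
The requested component of w3 is -289.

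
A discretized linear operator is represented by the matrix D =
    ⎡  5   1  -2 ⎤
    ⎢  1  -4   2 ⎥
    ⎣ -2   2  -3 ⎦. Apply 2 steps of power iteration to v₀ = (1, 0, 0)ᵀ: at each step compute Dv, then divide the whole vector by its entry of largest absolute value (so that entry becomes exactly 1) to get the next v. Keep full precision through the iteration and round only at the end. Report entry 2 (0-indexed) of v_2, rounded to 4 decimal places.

Dv0 = (5.00000, 1.00000, -2.00000); divide by 5.00000 → v1 = (1.00000, 0.20000, -0.40000)
Dv1 = (6.00000, -0.60000, -0.40000); divide by 6.00000 → v2 = (1.00000, -0.10000, -0.06667)
Requested entry of v2: -2/30 = -0.0667

-0.0667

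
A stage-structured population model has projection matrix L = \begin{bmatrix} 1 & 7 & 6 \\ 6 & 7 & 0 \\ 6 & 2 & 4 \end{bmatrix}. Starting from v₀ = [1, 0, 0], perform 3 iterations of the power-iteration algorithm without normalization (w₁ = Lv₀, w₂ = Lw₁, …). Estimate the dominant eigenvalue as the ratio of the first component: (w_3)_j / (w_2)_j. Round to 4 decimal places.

λ ≈ 8.4430

w1 = Lv₀ = (1·1 + 7·0 + 6·0; 6·1 + 7·0 + 0·0; 6·1 + 2·0 + 4·0) = (1, 6, 6)
w2 = Lw1 = (1·1 + 7·6 + 6·6; 6·1 + 7·6 + 0·6; 6·1 + 2·6 + 4·6) = (79, 48, 42)
w3 = Lw2 = (667, 810, 738)
Ratio at component: 667 / 79 = 8.4430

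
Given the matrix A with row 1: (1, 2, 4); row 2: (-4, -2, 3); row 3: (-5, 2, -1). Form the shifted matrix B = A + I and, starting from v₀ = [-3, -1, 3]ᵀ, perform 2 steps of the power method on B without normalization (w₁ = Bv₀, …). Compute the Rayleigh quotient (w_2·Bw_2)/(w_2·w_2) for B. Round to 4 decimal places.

B = A + I has rows (2, 2, 4); (-4, -1, 3); (-5, 2, 0)
w1 = Bv₀ = (2·(-3) + 2·(-1) + 4·3; (-4)·(-3) + (-1)·(-1) + 3·3; (-5)·(-3) + 2·(-1) + 0·3) = (4, 22, 13)
w2 = Bw1 = (2·4 + 2·22 + 4·13; (-4)·4 + (-1)·22 + 3·13; (-5)·4 + 2·22 + 0·13) = (104, 1, 24)
Bw2 = (306, -345, -518)
w2·Bw2 = 19047; w2·w2 = 11393; μ ≈ 19047/11393 = 1.6718

μ ≈ 1.6718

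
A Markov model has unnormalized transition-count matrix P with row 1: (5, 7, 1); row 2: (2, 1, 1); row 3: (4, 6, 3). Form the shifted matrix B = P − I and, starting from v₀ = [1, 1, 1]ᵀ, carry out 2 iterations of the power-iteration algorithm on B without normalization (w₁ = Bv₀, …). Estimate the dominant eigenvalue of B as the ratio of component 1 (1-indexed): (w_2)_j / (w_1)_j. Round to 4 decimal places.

B = P − I has rows (4, 7, 1); (2, 0, 1); (4, 6, 2)
w1 = Bv₀ = (4·1 + 7·1 + 1·1; 2·1 + 0·1 + 1·1; 4·1 + 6·1 + 2·1) = (12, 3, 12)
w2 = Bw1 = (4·12 + 7·3 + 1·12; 2·12 + 0·3 + 1·12; 4·12 + 6·3 + 2·12) = (81, 36, 90)
Ratio: 81/12 = 6.7500

μ ≈ 6.7500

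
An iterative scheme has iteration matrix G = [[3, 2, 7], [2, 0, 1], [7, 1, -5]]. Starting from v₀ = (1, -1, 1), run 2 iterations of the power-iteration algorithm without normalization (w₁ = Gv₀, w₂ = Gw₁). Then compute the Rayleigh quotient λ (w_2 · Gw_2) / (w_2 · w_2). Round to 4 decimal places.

λ ≈ 4.7772

w1 = Gv₀ = (8, 3, 1)
w2 = Gw1 = (37, 17, 54)
Gw2 = (523, 128, 6)
w2·Gw2 = 37·523 + 17·128 + 54·6 = 21851; w2·w2 = 37·37 + 17·17 + 54·54 = 4574
λ ≈ 21851/4574 = 4.7772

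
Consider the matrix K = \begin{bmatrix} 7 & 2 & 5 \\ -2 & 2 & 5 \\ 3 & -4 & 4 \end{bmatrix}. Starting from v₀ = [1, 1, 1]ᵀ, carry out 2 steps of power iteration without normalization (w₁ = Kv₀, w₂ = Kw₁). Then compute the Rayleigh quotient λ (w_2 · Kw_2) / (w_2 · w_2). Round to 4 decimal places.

w1 = Kv₀ = (14, 5, 3)
w2 = Kw1 = (123, -3, 34)
Kw2 = (1025, -82, 517)
w2·Kw2 = 123·1025 + (-3)·(-82) + 34·517 = 143899; w2·w2 = 123·123 + (-3)·(-3) + 34·34 = 16294
λ ≈ 143899/16294 = 8.8314

8.8314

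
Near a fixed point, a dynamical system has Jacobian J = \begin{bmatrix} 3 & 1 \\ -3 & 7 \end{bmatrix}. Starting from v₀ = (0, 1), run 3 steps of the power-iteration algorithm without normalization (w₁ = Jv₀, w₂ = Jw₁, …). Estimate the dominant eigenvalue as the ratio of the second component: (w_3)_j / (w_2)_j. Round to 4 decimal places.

w1 = Jv₀ = (3·0 + 1·1; (-3)·0 + 7·1) = (1, 7)
w2 = Jw1 = (3·1 + 1·7; (-3)·1 + 7·7) = (10, 46)
w3 = Jw2 = (76, 292)
Ratio at component: 292 / 46 = 6.3478

λ ≈ 6.3478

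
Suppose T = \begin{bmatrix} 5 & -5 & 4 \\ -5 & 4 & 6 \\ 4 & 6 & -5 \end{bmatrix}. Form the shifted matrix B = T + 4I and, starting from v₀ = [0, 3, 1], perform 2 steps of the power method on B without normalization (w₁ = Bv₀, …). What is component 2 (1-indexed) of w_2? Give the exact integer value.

B = T + 4I has rows (9, -5, 4); (-5, 8, 6); (4, 6, -1)
w1 = Bv₀ = (9·0 + (-5)·3 + 4·1; (-5)·0 + 8·3 + 6·1; 4·0 + 6·3 + (-1)·1) = (-11, 30, 17)
w2 = Bw1 = (9·(-11) + (-5)·30 + 4·17; (-5)·(-11) + 8·30 + 6·17; 4·(-11) + 6·30 + (-1)·17) = (-181, 397, 119)
Requested component of w2: 397

397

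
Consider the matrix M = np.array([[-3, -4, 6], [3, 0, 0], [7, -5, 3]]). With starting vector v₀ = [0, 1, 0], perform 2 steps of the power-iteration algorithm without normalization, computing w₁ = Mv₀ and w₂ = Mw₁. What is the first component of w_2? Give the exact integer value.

-18

w1 = Mv₀ = ((-3)·0 + (-4)·1 + 6·0; 3·0 + 0·1 + 0·0; 7·0 + (-5)·1 + 3·0) = (-4, 0, -5)
w2 = Mw1 = ((-3)·(-4) + (-4)·0 + 6·(-5); 3·(-4) + 0·0 + 0·(-5); 7·(-4) + (-5)·0 + 3·(-5)) = (-18, -12, -43)
The requested component of w2 is -18.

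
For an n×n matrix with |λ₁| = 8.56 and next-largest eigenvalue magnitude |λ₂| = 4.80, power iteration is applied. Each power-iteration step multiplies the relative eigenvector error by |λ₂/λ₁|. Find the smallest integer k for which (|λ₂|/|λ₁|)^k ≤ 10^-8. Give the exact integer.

32

|λ₂/λ₁| = 4.80/8.56 = 0.56075
Need k ≥ ln(10^-8) / ln(0.56075) = -18.4207 / -0.5785 ≈ 31.843
Smallest integer k satisfying the bound: 32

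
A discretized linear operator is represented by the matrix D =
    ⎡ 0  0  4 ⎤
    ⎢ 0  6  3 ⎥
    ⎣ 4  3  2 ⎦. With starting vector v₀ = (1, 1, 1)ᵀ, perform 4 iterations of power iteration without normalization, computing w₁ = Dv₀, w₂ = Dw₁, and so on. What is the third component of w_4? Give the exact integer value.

w1 = Dv₀ = (4, 9, 9)
w2 = Dw1 = (36, 81, 61)
w3 = Dw2 = (244, 669, 509)
w4 = Dw3 = (2036, 5541, 4001)
The requested component of w4 is 4001.

4001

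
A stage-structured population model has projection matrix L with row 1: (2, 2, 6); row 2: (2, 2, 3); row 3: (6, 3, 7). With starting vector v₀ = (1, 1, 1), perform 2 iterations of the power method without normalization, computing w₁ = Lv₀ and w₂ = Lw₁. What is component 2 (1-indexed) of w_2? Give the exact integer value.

w1 = Lv₀ = (10, 7, 16)
w2 = Lw1 = (130, 82, 193)
The requested component of w2 is 82.

82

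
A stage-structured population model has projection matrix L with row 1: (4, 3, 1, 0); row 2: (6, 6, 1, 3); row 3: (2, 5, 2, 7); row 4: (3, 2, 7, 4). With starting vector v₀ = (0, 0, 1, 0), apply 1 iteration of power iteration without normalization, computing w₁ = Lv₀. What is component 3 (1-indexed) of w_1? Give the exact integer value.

w1 = Lv₀ = (4·0 + 3·0 + 1·1 + 0·0; 6·0 + 6·0 + 1·1 + 3·0; 2·0 + 5·0 + 2·1 + 7·0; 3·0 + 2·0 + 7·1 + 4·0) = (1, 1, 2, 7)
The requested component of w1 is 2.

2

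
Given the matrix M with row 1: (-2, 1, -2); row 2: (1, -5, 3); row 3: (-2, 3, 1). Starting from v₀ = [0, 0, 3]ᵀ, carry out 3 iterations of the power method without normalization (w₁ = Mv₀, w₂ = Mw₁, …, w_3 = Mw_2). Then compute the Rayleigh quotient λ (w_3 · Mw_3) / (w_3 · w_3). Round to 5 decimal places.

-6.68033

w1 = Mv₀ = ((-2)·0 + 1·0 + (-2)·3; 1·0 + (-5)·0 + 3·3; (-2)·0 + 3·0 + 1·3) = (-6, 9, 3)
w2 = Mw1 = ((-2)·(-6) + 1·9 + (-2)·3; 1·(-6) + (-5)·9 + 3·3; (-2)·(-6) + 3·9 + 1·3) = (15, -42, 42)
w3 = Mw2 = (-156, 351, -114)
Mw3 = (891, -2253, 1251)
w3·Mw3 = (-156)·891 + 351·(-2253) + (-114)·1251 = -1072413; w3·w3 = (-156)·(-156) + 351·351 + (-114)·(-114) = 160533
λ ≈ -1072413/160533 = -6.68033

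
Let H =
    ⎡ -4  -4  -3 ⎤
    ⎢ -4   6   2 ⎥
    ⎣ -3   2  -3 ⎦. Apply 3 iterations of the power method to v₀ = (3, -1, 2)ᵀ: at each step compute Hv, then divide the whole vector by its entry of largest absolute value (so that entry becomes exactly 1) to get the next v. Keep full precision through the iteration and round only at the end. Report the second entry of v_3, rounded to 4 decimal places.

1.0000

Hv0 = (-14.00000, -14.00000, -17.00000); divide by -17.00000 → v1 = (0.82353, 0.82353, 1.00000)
Hv1 = (-9.58824, 3.64706, -3.82353); divide by -9.58824 → v2 = (1.00000, -0.38037, 0.39877)
Hv2 = (-3.67485, -5.48466, -4.95706); divide by -5.48466 → v3 = (0.67002, 1.00000, 0.90380)
Requested entry of v3: -894/-894 = 1.0000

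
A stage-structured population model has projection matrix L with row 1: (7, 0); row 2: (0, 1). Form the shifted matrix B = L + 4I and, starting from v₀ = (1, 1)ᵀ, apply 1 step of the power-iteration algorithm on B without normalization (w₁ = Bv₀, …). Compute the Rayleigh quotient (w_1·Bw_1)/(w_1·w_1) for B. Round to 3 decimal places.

B = L + 4I has rows (11, 0); (0, 5)
w1 = Bv₀ = (11, 5)
Bw1 = (121, 25)
w1·Bw1 = 1456; w1·w1 = 146; μ ≈ 1456/146 = 9.973

9.973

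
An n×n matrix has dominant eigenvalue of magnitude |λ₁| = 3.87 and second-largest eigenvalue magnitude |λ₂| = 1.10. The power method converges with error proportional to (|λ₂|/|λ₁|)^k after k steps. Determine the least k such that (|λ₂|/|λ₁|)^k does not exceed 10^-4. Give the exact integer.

|λ₂/λ₁| = 1.10/3.87 = 0.28424
Need k ≥ ln(10^-4) / ln(0.28424) = -9.2103 / -1.2579 ≈ 7.322
Smallest integer k satisfying the bound: 8

8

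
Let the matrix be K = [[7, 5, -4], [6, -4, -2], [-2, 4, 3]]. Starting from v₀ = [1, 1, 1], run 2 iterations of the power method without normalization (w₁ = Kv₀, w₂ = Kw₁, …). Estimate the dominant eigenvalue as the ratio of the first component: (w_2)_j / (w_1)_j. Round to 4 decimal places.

4.5000

w1 = Kv₀ = (7·1 + 5·1 + (-4)·1; 6·1 + (-4)·1 + (-2)·1; (-2)·1 + 4·1 + 3·1) = (8, 0, 5)
w2 = Kw1 = (7·8 + 5·0 + (-4)·5; 6·8 + (-4)·0 + (-2)·5; (-2)·8 + 4·0 + 3·5) = (36, 38, -1)
Ratio at component: 36 / 8 = 4.5000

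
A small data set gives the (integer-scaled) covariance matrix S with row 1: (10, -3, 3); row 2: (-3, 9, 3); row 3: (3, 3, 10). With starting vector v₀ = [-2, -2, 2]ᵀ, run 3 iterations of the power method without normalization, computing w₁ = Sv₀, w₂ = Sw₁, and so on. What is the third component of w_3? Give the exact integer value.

w1 = Sv₀ = (10·(-2) + (-3)·(-2) + 3·2; (-3)·(-2) + 9·(-2) + 3·2; 3·(-2) + 3·(-2) + 10·2) = (-8, -6, 8)
w2 = Sw1 = (10·(-8) + (-3)·(-6) + 3·8; (-3)·(-8) + 9·(-6) + 3·8; 3·(-8) + 3·(-6) + 10·8) = (-38, -6, 38)
w3 = Sw2 = (-248, 174, 248)
The requested component of w3 is 248.

248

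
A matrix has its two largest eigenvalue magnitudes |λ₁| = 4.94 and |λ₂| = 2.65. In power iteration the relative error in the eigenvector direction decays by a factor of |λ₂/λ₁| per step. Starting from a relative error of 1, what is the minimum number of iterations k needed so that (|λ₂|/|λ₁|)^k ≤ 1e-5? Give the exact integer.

|λ₂/λ₁| = 2.65/4.94 = 0.53644
Need k ≥ ln(1e-5) / ln(0.53644) = -11.5129 / -0.6228 ≈ 18.486
Smallest integer k satisfying the bound: 19

19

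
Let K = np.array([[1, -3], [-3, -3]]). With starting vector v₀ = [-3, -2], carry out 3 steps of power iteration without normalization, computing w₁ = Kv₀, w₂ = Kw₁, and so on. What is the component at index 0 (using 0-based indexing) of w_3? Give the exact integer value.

w1 = Kv₀ = (1·(-3) + (-3)·(-2); (-3)·(-3) + (-3)·(-2)) = (3, 15)
w2 = Kw1 = (1·3 + (-3)·15; (-3)·3 + (-3)·15) = (-42, -54)
w3 = Kw2 = (120, 288)
The requested component of w3 is 120.

120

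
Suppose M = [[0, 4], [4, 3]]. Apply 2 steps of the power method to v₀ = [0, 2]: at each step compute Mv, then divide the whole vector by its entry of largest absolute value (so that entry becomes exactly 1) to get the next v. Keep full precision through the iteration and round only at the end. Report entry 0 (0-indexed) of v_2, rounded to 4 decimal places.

0.4800

Mv0 = (8.00000, 6.00000); divide by 8.00000 → v1 = (1.00000, 0.75000)
Mv1 = (3.00000, 6.25000); divide by 6.25000 → v2 = (0.48000, 1.00000)
Requested entry of v2: 24/50 = 0.4800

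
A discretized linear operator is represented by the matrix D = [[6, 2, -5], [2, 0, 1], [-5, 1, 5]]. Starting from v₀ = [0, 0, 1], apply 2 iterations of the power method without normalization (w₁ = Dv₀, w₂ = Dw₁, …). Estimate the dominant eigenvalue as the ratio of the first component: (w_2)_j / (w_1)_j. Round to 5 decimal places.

w1 = Dv₀ = (-5, 1, 5)
w2 = Dw1 = (-53, -5, 51)
Ratio at component: -53 / -5 = 10.60000

10.60000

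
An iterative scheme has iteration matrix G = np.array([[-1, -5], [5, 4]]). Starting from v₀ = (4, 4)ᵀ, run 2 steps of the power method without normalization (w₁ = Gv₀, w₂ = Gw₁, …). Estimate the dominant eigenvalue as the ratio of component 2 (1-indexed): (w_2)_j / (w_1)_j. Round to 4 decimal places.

w1 = Gv₀ = ((-1)·4 + (-5)·4; 5·4 + 4·4) = (-24, 36)
w2 = Gw1 = ((-1)·(-24) + (-5)·36; 5·(-24) + 4·36) = (-156, 24)
Ratio at component: 24 / 36 = 0.6667

λ ≈ 0.6667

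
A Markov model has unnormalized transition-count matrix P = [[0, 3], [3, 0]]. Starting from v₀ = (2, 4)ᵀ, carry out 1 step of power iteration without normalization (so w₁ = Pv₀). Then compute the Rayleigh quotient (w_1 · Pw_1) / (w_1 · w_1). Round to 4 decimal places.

2.4000

w1 = Pv₀ = (0·2 + 3·4; 3·2 + 0·4) = (12, 6)
Pw1 = (18, 36)
w1·Pw1 = 12·18 + 6·36 = 432; w1·w1 = 12·12 + 6·6 = 180
λ ≈ 432/180 = 2.4000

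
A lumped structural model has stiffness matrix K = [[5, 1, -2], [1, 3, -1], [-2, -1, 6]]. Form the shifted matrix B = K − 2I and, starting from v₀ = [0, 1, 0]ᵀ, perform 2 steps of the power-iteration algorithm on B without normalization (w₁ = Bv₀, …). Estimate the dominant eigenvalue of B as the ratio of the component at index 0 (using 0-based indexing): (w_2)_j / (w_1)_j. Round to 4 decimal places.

B = K − 2I has rows (3, 1, -2); (1, 1, -1); (-2, -1, 4)
w1 = Bv₀ = (3·0 + 1·1 + (-2)·0; 1·0 + 1·1 + (-1)·0; (-2)·0 + (-1)·1 + 4·0) = (1, 1, -1)
w2 = Bw1 = (3·1 + 1·1 + (-2)·(-1); 1·1 + 1·1 + (-1)·(-1); (-2)·1 + (-1)·1 + 4·(-1)) = (6, 3, -7)
Ratio: 6/1 = 6.0000

μ ≈ 6.0000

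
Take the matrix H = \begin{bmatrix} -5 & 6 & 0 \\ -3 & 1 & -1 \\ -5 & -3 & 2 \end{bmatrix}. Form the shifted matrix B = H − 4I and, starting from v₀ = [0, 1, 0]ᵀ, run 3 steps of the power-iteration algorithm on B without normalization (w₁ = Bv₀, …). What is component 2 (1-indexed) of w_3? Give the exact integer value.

B = H − 4I has rows (-9, 6, 0); (-3, -3, -1); (-5, -3, -2)
w1 = Bv₀ = ((-9)·0 + 6·1 + 0·0; (-3)·0 + (-3)·1 + (-1)·0; (-5)·0 + (-3)·1 + (-2)·0) = (6, -3, -3)
w2 = Bw1 = ((-9)·6 + 6·(-3) + 0·(-3); (-3)·6 + (-3)·(-3) + (-1)·(-3); (-5)·6 + (-3)·(-3) + (-2)·(-3)) = (-72, -6, -15)
w3 = Bw2 = (612, 249, 408)
Requested component of w3: 249

249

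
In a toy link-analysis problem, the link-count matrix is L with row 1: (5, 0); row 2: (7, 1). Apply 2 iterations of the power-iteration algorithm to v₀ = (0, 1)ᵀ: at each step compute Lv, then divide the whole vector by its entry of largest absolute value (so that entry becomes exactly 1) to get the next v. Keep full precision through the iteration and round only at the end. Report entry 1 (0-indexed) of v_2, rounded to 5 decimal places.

Lv0 = (0.000000, 1.000000); divide by 1.000000 → v1 = (0.000000, 1.000000)
Lv1 = (0.000000, 1.000000); divide by 1.000000 → v2 = (0.000000, 1.000000)
Requested entry of v2: 1/1 = 1.00000

1.00000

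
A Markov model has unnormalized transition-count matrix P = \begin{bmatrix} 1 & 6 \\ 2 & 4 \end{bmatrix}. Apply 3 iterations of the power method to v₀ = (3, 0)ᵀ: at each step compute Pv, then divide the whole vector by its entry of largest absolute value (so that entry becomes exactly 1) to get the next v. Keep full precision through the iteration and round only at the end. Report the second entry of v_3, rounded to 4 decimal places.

0.9041

Pv0 = (3.00000, 6.00000); divide by 6.00000 → v1 = (0.50000, 1.00000)
Pv1 = (6.50000, 5.00000); divide by 6.50000 → v2 = (1.00000, 0.76923)
Pv2 = (5.61538, 5.07692); divide by 5.61538 → v3 = (1.00000, 0.90411)
Requested entry of v3: 198/219 = 0.9041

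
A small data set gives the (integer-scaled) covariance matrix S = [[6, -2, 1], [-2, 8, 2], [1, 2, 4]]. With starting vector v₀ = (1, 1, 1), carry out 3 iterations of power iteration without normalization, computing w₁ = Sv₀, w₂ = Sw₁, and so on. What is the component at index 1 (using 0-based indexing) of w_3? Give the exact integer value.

600

w1 = Sv₀ = (5, 8, 7)
w2 = Sw1 = (21, 68, 49)
w3 = Sw2 = (39, 600, 353)
The requested component of w3 is 600.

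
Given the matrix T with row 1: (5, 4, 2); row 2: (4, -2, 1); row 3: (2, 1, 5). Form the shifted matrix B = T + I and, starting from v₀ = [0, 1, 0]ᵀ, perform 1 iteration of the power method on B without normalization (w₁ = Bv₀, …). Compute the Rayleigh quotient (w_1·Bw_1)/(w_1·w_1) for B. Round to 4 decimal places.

B = T + I has rows (6, 4, 2); (4, -1, 1); (2, 1, 6)
w1 = Bv₀ = (6·0 + 4·1 + 2·0; 4·0 + (-1)·1 + 1·0; 2·0 + 1·1 + 6·0) = (4, -1, 1)
Bw1 = (22, 18, 13)
w1·Bw1 = 83; w1·w1 = 18; μ ≈ 83/18 = 4.6111

μ ≈ 4.6111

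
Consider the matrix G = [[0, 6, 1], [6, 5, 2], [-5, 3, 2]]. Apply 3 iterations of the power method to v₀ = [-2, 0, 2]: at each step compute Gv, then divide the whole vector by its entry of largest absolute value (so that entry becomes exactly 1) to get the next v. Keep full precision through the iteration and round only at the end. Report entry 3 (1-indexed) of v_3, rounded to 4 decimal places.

-0.7315

Gv0 = (2.00000, -8.00000, 14.00000); divide by 14.00000 → v1 = (0.14286, -0.57143, 1.00000)
Gv1 = (-2.42857, 0.00000, -0.42857); divide by -2.42857 → v2 = (1.00000, 0.00000, 0.17647)
Gv2 = (0.17647, 6.35294, -4.64706); divide by 6.35294 → v3 = (0.02778, 1.00000, -0.73148)
Requested entry of v3: 158/-216 = -0.7315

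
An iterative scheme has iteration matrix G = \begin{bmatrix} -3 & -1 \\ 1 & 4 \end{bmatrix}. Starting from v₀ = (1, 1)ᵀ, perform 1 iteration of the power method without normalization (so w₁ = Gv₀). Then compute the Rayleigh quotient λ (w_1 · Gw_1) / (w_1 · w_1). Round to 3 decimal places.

w1 = Gv₀ = ((-3)·1 + (-1)·1; 1·1 + 4·1) = (-4, 5)
Gw1 = (7, 16)
w1·Gw1 = (-4)·7 + 5·16 = 52; w1·w1 = (-4)·(-4) + 5·5 = 41
λ ≈ 52/41 = 1.268

λ ≈ 1.268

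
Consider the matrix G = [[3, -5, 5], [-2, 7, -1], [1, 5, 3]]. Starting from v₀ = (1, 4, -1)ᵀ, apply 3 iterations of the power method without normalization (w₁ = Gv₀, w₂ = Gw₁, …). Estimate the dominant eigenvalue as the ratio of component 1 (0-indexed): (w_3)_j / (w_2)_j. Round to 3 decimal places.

w1 = Gv₀ = (-22, 27, 18)
w2 = Gw1 = (-111, 215, 167)
w3 = Gw2 = (-573, 1560, 1465)
Ratio at component: 1560 / 215 = 7.256

λ ≈ 7.256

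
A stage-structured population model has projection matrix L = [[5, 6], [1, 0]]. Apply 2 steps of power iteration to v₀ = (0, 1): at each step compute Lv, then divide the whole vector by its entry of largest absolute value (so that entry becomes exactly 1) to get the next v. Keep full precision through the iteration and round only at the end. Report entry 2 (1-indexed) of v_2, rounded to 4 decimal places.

Lv0 = (6.00000, 0.00000); divide by 6.00000 → v1 = (1.00000, 0.00000)
Lv1 = (5.00000, 1.00000); divide by 5.00000 → v2 = (1.00000, 0.20000)
Requested entry of v2: 6/30 = 0.2000

0.2000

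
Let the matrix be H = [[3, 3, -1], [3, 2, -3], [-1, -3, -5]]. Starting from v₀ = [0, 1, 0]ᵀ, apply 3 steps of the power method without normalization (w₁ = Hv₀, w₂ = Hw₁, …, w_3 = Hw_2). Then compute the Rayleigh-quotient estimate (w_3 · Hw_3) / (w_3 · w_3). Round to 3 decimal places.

3.774

w1 = Hv₀ = (3·0 + 3·1 + (-1)·0; 3·0 + 2·1 + (-3)·0; (-1)·0 + (-3)·1 + (-5)·0) = (3, 2, -3)
w2 = Hw1 = (3·3 + 3·2 + (-1)·(-3); 3·3 + 2·2 + (-3)·(-3); (-1)·3 + (-3)·2 + (-5)·(-3)) = (18, 22, 6)
w3 = Hw2 = (114, 80, -114)
Hw3 = (696, 844, 216)
w3·Hw3 = 114·696 + 80·844 + (-114)·216 = 122240; w3·w3 = 114·114 + 80·80 + (-114)·(-114) = 32392
λ ≈ 122240/32392 = 3.774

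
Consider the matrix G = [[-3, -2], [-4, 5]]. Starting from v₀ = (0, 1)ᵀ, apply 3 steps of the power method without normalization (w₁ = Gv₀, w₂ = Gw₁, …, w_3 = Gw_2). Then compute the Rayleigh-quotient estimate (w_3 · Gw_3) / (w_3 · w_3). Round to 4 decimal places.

5.9899

w1 = Gv₀ = (-2, 5)
w2 = Gw1 = (-4, 33)
w3 = Gw2 = (-54, 181)
Gw3 = (-200, 1121)
w3·Gw3 = (-54)·(-200) + 181·1121 = 213701; w3·w3 = (-54)·(-54) + 181·181 = 35677
λ ≈ 213701/35677 = 5.9899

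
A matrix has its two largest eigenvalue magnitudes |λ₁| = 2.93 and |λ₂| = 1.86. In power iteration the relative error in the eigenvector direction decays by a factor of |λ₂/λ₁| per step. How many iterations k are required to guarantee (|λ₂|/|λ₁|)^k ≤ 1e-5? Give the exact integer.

|λ₂/λ₁| = 1.86/2.93 = 0.63481
Need k ≥ ln(1e-5) / ln(0.63481) = -11.5129 / -0.4544 ≈ 25.335
Smallest integer k satisfying the bound: 26

26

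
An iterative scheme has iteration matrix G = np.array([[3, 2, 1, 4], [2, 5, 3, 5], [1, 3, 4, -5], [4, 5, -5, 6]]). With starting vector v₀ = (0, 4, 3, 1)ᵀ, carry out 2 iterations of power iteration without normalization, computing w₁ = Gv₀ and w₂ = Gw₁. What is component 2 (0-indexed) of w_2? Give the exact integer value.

138

w1 = Gv₀ = (3·0 + 2·4 + 1·3 + 4·1; 2·0 + 5·4 + 3·3 + 5·1; 1·0 + 3·4 + 4·3 + (-5)·1; 4·0 + 5·4 + (-5)·3 + 6·1) = (15, 34, 19, 11)
w2 = Gw1 = (3·15 + 2·34 + 1·19 + 4·11; 2·15 + 5·34 + 3·19 + 5·11; 1·15 + 3·34 + 4·19 + (-5)·11; 4·15 + 5·34 + (-5)·19 + 6·11) = (176, 312, 138, 201)
The requested component of w2 is 138.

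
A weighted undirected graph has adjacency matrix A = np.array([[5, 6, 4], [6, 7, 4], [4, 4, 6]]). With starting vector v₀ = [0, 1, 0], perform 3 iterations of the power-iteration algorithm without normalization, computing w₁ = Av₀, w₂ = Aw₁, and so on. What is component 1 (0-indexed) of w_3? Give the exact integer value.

1539

w1 = Av₀ = (5·0 + 6·1 + 4·0; 6·0 + 7·1 + 4·0; 4·0 + 4·1 + 6·0) = (6, 7, 4)
w2 = Aw1 = (5·6 + 6·7 + 4·4; 6·6 + 7·7 + 4·4; 4·6 + 4·7 + 6·4) = (88, 101, 76)
w3 = Aw2 = (1350, 1539, 1212)
The requested component of w3 is 1539.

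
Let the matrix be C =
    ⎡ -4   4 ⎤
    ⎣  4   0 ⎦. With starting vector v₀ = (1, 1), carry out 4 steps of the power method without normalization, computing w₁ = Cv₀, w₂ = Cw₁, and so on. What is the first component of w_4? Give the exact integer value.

w1 = Cv₀ = (0, 4)
w2 = Cw1 = (16, 0)
w3 = Cw2 = (-64, 64)
w4 = Cw3 = (512, -256)
The requested component of w4 is 512.

512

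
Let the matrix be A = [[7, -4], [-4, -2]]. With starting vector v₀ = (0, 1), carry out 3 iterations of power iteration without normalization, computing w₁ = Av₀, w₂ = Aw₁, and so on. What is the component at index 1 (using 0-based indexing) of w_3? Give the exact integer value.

w1 = Av₀ = (7·0 + (-4)·1; (-4)·0 + (-2)·1) = (-4, -2)
w2 = Aw1 = (7·(-4) + (-4)·(-2); (-4)·(-4) + (-2)·(-2)) = (-20, 20)
w3 = Aw2 = (-220, 40)
The requested component of w3 is 40.

40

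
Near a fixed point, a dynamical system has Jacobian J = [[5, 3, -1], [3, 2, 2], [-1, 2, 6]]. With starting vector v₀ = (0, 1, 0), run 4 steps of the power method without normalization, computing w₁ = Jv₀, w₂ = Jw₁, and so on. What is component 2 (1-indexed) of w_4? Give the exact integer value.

819

w1 = Jv₀ = (3, 2, 2)
w2 = Jw1 = (19, 17, 13)
w3 = Jw2 = (133, 117, 93)
w4 = Jw3 = (923, 819, 659)
The requested component of w4 is 819.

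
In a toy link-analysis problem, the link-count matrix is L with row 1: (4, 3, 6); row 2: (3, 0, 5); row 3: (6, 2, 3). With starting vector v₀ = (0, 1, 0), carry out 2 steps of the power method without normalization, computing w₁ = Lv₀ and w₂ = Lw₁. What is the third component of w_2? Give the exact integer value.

w1 = Lv₀ = (3, 0, 2)
w2 = Lw1 = (24, 19, 24)
The requested component of w2 is 24.

24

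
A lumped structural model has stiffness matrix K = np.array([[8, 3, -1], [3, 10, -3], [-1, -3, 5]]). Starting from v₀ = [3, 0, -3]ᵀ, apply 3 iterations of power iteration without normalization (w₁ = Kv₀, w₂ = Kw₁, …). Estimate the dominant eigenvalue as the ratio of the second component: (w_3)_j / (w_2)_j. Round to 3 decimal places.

14.371

w1 = Kv₀ = (8·3 + 3·0 + (-1)·(-3); 3·3 + 10·0 + (-3)·(-3); (-1)·3 + (-3)·0 + 5·(-3)) = (27, 18, -18)
w2 = Kw1 = (8·27 + 3·18 + (-1)·(-18); 3·27 + 10·18 + (-3)·(-18); (-1)·27 + (-3)·18 + 5·(-18)) = (288, 315, -171)
w3 = Kw2 = (3420, 4527, -2088)
Ratio at component: 4527 / 315 = 14.371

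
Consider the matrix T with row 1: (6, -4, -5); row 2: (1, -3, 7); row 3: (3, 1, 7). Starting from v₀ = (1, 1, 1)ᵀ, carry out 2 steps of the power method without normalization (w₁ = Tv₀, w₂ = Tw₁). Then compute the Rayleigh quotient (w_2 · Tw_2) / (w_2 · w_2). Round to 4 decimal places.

w1 = Tv₀ = (6·1 + (-4)·1 + (-5)·1; 1·1 + (-3)·1 + 7·1; 3·1 + 1·1 + 7·1) = (-3, 5, 11)
w2 = Tw1 = (6·(-3) + (-4)·5 + (-5)·11; 1·(-3) + (-3)·5 + 7·11; 3·(-3) + 1·5 + 7·11) = (-93, 59, 73)
Tw2 = (-1159, 241, 291)
w2·Tw2 = (-93)·(-1159) + 59·241 + 73·291 = 143249; w2·w2 = (-93)·(-93) + 59·59 + 73·73 = 17459
λ ≈ 143249/17459 = 8.2049

8.2049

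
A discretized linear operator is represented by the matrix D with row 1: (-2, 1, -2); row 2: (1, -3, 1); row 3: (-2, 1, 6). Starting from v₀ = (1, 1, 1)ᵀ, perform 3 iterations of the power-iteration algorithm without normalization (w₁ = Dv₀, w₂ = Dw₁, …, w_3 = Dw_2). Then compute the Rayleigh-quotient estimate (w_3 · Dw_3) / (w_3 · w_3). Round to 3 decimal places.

w1 = Dv₀ = ((-2)·1 + 1·1 + (-2)·1; 1·1 + (-3)·1 + 1·1; (-2)·1 + 1·1 + 6·1) = (-3, -1, 5)
w2 = Dw1 = ((-2)·(-3) + 1·(-1) + (-2)·5; 1·(-3) + (-3)·(-1) + 1·5; (-2)·(-3) + 1·(-1) + 6·5) = (-5, 5, 35)
w3 = Dw2 = (-55, 15, 225)
Dw3 = (-325, 125, 1475)
w3·Dw3 = (-55)·(-325) + 15·125 + 225·1475 = 351625; w3·w3 = (-55)·(-55) + 15·15 + 225·225 = 53875
λ ≈ 351625/53875 = 6.527

λ ≈ 6.527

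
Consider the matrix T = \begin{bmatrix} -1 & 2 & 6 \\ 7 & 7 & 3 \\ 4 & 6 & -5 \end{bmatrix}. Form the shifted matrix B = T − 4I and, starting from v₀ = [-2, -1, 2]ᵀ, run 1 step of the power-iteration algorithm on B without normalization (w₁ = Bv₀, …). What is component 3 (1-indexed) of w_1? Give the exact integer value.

B = T − 4I has rows (-5, 2, 6); (7, 3, 3); (4, 6, -9)
w1 = Bv₀ = (20, -11, -32)
Requested component of w1: -32

-32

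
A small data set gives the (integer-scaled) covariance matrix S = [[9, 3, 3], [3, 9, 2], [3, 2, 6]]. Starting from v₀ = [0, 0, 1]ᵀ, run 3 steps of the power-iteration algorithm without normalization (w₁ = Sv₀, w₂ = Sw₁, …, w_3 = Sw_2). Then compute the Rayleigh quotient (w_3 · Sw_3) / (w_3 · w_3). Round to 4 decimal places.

13.5886

w1 = Sv₀ = (3, 2, 6)
w2 = Sw1 = (51, 39, 49)
w3 = Sw2 = (723, 602, 525)
Sw3 = (9888, 8637, 6523)
w3·Sw3 = 723·9888 + 602·8637 + 525·6523 = 15773073; w3·w3 = 723·723 + 602·602 + 525·525 = 1160758
λ ≈ 15773073/1160758 = 13.5886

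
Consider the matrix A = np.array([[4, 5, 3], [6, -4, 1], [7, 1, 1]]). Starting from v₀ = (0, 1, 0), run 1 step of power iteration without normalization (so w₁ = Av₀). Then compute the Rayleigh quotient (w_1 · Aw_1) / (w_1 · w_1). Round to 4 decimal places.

-3.3571

w1 = Av₀ = (5, -4, 1)
Aw1 = (3, 47, 32)
w1·Aw1 = 5·3 + (-4)·47 + 1·32 = -141; w1·w1 = 5·5 + (-4)·(-4) + 1·1 = 42
λ ≈ -141/42 = -3.3571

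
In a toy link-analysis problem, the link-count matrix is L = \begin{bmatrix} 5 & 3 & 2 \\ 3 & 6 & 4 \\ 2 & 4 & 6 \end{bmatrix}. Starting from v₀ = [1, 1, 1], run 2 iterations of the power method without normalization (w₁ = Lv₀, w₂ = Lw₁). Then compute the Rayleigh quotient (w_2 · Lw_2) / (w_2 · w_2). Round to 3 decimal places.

w1 = Lv₀ = (5·1 + 3·1 + 2·1; 3·1 + 6·1 + 4·1; 2·1 + 4·1 + 6·1) = (10, 13, 12)
w2 = Lw1 = (5·10 + 3·13 + 2·12; 3·10 + 6·13 + 4·12; 2·10 + 4·13 + 6·12) = (113, 156, 144)
Lw2 = (1321, 1851, 1714)
w2·Lw2 = 113·1321 + 156·1851 + 144·1714 = 684845; w2·w2 = 113·113 + 156·156 + 144·144 = 57841
λ ≈ 684845/57841 = 11.840

λ ≈ 11.840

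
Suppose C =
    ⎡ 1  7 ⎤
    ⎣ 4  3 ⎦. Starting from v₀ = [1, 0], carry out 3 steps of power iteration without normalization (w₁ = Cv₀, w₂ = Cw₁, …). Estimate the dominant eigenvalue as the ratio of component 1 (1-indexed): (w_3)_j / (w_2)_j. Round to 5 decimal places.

4.86207

w1 = Cv₀ = (1·1 + 7·0; 4·1 + 3·0) = (1, 4)
w2 = Cw1 = (1·1 + 7·4; 4·1 + 3·4) = (29, 16)
w3 = Cw2 = (141, 164)
Ratio at component: 141 / 29 = 4.86207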